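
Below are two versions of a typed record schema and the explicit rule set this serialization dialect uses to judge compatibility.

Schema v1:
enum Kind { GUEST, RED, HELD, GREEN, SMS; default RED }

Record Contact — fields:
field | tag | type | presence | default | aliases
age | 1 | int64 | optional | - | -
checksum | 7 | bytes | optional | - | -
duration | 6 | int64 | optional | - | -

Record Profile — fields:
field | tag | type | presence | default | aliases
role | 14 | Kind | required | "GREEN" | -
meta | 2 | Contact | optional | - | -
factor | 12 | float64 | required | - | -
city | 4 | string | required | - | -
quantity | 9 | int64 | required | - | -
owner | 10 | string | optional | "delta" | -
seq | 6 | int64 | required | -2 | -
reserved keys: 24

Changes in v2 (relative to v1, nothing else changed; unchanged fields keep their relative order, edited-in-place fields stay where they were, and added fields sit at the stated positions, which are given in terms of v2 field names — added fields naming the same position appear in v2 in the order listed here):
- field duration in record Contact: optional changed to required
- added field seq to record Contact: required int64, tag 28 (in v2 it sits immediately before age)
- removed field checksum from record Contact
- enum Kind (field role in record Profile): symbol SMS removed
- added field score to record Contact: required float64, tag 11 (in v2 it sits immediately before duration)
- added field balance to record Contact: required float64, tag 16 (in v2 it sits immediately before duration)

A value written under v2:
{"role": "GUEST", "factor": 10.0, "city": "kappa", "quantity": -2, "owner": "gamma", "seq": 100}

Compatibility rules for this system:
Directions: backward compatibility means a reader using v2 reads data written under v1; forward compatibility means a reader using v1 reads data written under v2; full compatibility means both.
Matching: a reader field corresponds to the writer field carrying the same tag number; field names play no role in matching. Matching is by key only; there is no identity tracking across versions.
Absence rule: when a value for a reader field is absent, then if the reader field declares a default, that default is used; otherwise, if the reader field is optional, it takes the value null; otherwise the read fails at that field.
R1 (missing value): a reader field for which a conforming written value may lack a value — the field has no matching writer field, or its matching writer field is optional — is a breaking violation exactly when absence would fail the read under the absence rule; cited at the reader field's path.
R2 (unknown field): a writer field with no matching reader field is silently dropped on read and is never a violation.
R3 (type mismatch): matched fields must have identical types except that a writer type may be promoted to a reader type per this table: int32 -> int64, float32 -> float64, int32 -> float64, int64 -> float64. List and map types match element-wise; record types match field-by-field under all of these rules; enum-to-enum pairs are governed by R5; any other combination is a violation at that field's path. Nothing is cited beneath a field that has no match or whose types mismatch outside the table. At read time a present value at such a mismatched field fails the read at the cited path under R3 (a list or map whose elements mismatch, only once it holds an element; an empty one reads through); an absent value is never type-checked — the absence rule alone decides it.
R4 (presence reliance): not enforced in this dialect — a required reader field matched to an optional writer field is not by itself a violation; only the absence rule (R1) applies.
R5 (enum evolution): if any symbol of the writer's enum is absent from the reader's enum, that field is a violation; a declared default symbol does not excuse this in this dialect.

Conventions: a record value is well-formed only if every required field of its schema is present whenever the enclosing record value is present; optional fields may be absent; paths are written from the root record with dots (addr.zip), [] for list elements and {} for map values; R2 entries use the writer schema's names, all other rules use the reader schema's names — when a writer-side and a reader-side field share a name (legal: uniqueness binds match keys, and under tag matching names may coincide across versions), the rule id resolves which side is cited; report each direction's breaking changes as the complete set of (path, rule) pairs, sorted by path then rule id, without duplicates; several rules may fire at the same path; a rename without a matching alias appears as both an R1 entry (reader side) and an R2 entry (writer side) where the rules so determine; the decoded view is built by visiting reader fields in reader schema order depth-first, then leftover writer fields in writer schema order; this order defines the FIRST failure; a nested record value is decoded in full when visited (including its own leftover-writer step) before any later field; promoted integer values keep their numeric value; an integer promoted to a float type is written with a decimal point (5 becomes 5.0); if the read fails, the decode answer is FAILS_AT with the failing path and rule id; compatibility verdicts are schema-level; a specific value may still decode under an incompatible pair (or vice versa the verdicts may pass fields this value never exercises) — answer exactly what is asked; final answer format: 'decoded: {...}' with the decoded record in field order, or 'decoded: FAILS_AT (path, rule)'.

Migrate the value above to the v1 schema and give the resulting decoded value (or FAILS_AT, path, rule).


the writer's type comes first in each Profile pair
decode walk for Profile under reader schema v1:
  role := "GUEST"
  meta := null (absent, optional -> null)
  factor := 10.0
  city := "kappa"
  quantity := -2
  owner := "gamma"
  seq := 100
  => decoded: {"role": "GUEST", "meta": null, "factor": 10.0, "city": "kappa", "quantity": -2, "owner": "gamma", "seq": 100}
remaining Profile differences; none change what is asked:
  field duration in record Contact: optional changed to required -> schema-level compatibility only; this Profile value's decode is unchanged
  added field balance to record Contact: required float64, tag 16 (in v2 it sits immediately before duration) -> schema-level compatibility only; this Profile value's decode is unchanged
  removed field checksum from record Contact -> triggers nothing under the printed rules; the Profile answer is the same either way
  enum Kind (field role in record Profile): symbol SMS removed -> schema-level compatibility only; this Profile value's decode is unchanged
  added field seq to record Contact: required int64, tag 28 (in v2 it sits immediately before age) -> schema-level compatibility only; this Profile value's decode is unchanged
  added field score to record Contact: required float64, tag 11 (in v2 it sits immediately before duration) -> schema-level compatibility only; this Profile value's decode is unchanged

decoded: {"role": "GUEST", "meta": null, "factor": 10.0, "city": "kappa", "quantity": -2, "owner": "gamma", "seq": 100}


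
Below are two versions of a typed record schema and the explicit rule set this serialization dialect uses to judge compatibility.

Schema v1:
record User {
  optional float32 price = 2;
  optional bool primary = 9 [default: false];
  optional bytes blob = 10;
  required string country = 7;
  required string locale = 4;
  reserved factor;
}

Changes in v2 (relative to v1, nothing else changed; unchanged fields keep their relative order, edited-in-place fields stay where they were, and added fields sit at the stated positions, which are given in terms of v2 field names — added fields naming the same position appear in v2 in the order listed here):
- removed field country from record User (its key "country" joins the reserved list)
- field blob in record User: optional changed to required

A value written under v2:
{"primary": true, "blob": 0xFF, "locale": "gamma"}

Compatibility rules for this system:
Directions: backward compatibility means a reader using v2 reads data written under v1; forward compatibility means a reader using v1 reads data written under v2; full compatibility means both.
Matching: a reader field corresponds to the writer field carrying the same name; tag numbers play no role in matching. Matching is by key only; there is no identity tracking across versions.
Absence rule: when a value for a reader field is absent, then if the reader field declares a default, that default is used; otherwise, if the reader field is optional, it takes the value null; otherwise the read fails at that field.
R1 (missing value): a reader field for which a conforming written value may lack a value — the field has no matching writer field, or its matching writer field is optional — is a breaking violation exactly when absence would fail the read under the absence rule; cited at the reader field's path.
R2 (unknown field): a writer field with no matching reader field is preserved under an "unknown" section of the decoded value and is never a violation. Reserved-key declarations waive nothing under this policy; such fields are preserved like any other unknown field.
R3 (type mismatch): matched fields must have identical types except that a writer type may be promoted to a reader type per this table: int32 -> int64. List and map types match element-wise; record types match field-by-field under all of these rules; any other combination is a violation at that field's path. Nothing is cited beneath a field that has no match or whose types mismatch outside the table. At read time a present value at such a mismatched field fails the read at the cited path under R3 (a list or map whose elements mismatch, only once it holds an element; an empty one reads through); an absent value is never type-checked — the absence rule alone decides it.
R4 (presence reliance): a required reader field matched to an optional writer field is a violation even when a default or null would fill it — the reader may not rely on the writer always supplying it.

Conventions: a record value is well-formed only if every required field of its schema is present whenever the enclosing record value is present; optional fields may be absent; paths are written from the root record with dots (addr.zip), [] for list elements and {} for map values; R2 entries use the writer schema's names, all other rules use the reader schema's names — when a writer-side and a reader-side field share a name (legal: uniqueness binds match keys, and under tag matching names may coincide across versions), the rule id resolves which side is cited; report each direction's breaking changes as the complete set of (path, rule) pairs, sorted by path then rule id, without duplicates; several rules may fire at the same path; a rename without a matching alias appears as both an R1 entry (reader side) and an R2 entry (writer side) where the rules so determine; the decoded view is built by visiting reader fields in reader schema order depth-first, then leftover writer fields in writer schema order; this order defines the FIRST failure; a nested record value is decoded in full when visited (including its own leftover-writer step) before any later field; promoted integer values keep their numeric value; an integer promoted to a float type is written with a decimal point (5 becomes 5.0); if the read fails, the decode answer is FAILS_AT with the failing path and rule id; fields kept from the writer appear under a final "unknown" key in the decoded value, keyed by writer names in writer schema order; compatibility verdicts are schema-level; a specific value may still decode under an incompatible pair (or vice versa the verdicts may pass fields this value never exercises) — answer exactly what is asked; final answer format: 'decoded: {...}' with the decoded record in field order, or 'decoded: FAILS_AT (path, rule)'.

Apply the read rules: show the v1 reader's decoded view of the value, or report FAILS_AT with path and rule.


in User below, arrows point writer -> reader
migrating the User value to v1:
  price := null (absent, optional -> null)
  primary := true
  blob := 0xFF
  read fails at country under R1 (no fill)
  => FAILS_AT (country, R1)
remaining User differences; none change what is asked:
  field blob in record User: optional changed to required -> schema-level compatibility only; this User value's decode is unchanged

decoded: FAILS_AT (country, R1)


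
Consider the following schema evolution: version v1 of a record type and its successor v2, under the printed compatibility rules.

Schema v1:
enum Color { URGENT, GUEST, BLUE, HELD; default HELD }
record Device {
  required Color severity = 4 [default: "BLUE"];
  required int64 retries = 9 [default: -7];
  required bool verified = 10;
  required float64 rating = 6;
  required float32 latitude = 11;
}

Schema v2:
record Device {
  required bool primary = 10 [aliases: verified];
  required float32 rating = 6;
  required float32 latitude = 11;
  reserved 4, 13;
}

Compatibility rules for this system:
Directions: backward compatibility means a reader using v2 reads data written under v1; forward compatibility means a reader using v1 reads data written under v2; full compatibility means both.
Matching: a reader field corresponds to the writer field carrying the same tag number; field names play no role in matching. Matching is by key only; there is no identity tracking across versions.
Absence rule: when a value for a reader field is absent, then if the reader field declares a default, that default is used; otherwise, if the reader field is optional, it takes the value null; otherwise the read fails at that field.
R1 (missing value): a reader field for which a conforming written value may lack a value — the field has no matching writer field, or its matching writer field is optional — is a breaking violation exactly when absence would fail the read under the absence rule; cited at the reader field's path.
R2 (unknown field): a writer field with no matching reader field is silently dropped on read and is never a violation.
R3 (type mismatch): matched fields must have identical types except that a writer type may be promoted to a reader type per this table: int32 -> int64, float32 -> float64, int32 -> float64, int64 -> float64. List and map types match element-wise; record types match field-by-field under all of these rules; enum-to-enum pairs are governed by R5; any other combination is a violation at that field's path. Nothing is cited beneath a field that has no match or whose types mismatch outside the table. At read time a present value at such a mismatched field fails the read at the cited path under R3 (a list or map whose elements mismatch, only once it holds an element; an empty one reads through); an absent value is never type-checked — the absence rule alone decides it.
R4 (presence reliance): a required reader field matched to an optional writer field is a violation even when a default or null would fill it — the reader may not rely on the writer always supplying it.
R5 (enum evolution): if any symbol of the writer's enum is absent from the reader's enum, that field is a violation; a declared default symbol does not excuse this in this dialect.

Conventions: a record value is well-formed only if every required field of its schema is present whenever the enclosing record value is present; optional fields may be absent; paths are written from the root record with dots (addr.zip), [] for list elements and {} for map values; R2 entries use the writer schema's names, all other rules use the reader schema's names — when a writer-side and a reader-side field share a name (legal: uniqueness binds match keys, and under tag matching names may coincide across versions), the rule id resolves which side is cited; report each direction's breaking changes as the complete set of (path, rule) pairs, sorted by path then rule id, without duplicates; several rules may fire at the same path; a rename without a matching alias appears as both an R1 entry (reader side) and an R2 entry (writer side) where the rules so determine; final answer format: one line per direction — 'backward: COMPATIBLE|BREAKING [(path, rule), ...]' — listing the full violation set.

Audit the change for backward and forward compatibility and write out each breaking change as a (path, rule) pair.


each type pair in Device: writer, then reader
backward on Device — v2 reading data written by v1:
  primary: bool -> bool, writer required; from verified
  rating: float64 -> float32, writer required; from rating
  latitude: float32 -> float32, writer required; from latitude
  leftover writer field: severity
  leftover writer field: retries
  violation R3 at rating
  => backward verdict for Device: BREAKING, 1 violation(s)
forward on Device — v1 reading data written by v2:
  severity: no writer-side match
  retries: no writer-side match
  verified: bool -> bool, writer required; from primary
  rating: float32 -> float64, writer required; from rating
  latitude: float32 -> float32, writer required; from latitude
  => forward: COMPATIBLE

backward: BREAKING [(rating, R3)]; forward: COMPATIBLE []


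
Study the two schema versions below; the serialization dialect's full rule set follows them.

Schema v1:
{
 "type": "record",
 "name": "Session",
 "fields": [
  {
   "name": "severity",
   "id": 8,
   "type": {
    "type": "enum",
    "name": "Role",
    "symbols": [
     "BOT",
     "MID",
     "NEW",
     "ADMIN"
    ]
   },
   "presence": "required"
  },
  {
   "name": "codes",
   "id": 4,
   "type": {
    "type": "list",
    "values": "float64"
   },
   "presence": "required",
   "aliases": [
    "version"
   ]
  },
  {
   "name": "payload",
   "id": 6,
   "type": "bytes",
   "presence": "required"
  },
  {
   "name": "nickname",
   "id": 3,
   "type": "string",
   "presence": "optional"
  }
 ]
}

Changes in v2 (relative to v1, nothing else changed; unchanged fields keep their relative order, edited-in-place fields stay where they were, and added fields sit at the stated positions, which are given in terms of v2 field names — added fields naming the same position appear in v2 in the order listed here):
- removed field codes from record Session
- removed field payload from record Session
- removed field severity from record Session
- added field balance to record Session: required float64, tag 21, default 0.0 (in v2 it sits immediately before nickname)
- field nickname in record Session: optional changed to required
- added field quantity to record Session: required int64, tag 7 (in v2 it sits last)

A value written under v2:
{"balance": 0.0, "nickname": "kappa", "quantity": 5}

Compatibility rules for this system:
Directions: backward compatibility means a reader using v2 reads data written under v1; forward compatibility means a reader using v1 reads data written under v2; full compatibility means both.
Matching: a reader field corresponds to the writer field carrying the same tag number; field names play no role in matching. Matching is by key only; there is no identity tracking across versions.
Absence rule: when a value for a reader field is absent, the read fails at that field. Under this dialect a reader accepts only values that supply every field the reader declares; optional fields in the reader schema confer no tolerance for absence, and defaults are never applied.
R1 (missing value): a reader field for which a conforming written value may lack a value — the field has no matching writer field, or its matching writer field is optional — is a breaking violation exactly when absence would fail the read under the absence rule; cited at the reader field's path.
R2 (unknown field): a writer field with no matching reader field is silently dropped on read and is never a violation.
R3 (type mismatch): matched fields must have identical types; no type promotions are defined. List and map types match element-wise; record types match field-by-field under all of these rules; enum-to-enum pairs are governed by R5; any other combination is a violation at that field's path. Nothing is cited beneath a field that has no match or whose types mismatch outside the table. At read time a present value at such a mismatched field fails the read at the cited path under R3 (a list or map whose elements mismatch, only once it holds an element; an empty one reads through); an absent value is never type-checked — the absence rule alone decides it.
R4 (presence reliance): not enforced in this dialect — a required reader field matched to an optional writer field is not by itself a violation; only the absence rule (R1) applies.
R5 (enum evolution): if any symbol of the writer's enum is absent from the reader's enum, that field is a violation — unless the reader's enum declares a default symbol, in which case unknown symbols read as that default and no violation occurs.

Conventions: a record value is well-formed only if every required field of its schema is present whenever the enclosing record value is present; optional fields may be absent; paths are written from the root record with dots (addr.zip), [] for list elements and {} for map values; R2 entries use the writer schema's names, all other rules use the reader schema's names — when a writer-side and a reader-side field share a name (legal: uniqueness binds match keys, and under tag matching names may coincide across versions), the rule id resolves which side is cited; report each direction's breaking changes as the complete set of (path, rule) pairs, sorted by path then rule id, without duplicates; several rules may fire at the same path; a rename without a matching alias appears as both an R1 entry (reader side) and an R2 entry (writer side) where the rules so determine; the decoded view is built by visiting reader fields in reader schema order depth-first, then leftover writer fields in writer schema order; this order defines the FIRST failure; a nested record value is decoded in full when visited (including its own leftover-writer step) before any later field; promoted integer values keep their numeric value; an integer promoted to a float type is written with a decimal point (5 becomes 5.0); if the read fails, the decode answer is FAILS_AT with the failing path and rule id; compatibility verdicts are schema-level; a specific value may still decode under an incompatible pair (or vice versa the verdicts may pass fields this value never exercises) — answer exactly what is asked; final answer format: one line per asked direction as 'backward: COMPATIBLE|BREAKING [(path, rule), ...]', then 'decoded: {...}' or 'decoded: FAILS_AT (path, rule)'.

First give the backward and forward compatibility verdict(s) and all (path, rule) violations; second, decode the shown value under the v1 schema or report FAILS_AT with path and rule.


backward: BREAKING [(balance, R1), (nickname, R1), (quantity, R1)]; forward: BREAKING [(codes, R1), (payload, R1), (severity, R1)]; decoded: FAILS_AT (severity, R1)

in Session below, arrows point writer -> reader
backward on Session — v2 reading data written by v1:
  no writer field matches reader balance
  nickname: string -> string, writer optional; from nickname
  no writer field matches reader quantity
  severity (writer side), unknown to reader
  codes (writer side), unknown to reader
  payload (writer side), unknown to reader
  R1 fires at balance
  R1 fires at nickname
  R1 fires at quantity
  backward on Session therefore BREAKING (3)
forward on Session — v1 reading data written by v2:
  no writer field matches reader severity
  no writer field matches reader codes
  no writer field matches reader payload
  nickname: string -> string, writer required; from nickname
  balance (writer side), unknown to reader
  quantity (writer side), unknown to reader
  R1 fires at codes
  R1 fires at payload
  R1 fires at severity
  forward on Session therefore BREAKING (3)
decode (reader v1):
  read fails at severity under R1 (no fill)
  => FAILS_AT (severity, R1)


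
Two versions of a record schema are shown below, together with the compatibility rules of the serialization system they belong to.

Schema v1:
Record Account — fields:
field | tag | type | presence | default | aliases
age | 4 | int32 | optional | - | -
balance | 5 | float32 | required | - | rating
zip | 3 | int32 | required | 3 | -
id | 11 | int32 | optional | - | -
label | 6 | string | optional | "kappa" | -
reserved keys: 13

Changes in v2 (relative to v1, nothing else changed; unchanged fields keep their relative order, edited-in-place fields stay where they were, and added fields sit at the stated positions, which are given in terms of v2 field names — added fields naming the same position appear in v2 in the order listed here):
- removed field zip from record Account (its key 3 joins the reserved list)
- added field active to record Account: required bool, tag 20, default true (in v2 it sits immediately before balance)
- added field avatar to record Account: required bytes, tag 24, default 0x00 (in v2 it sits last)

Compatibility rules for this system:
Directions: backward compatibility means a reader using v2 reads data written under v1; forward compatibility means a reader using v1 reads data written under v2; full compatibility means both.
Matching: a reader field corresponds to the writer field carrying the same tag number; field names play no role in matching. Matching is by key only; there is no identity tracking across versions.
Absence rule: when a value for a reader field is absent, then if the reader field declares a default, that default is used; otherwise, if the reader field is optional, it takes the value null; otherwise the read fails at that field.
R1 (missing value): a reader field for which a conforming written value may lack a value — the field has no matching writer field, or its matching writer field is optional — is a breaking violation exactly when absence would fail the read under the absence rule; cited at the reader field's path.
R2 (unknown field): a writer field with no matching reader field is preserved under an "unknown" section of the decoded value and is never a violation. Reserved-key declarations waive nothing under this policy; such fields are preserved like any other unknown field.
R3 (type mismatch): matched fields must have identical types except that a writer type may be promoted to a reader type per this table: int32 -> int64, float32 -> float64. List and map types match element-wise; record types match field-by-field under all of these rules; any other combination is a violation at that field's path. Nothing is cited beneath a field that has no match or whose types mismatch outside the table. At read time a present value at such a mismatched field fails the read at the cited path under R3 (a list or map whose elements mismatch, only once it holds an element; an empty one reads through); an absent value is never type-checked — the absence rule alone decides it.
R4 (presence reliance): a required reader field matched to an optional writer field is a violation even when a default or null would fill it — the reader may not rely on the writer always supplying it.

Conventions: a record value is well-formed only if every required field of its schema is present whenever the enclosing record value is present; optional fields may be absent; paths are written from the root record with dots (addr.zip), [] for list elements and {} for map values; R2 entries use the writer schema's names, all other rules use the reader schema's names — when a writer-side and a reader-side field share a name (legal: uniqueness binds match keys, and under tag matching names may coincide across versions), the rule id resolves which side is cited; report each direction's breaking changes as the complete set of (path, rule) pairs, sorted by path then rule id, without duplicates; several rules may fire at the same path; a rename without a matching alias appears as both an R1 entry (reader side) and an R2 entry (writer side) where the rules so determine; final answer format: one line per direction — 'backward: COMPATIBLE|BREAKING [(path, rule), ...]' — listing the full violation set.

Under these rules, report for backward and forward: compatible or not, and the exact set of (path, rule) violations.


backward: COMPATIBLE []; forward: COMPATIBLE []

in Account below, arrows point writer -> reader
backward for Account (reader v2, writer v1):
  int32 -> int32, writer optional: age aligns to age
  active has no writer counterpart
  float32 -> float32, writer required: balance aligns to balance
  int32 -> int32, writer optional: id aligns to id
  string -> string, writer optional: label aligns to label
  avatar has no writer counterpart
  writer zip: unknown to reader
  => no violations; backward on Account: COMPATIBLE
forward for Account (reader v1, writer v2):
  int32 -> int32, writer optional: age aligns to age
  float32 -> float32, writer required: balance aligns to balance
  zip has no writer counterpart
  int32 -> int32, writer optional: id aligns to id
  string -> string, writer optional: label aligns to label
  writer active: unknown to reader
  writer avatar: unknown to reader
  => no violations; forward on Account: COMPATIBLE


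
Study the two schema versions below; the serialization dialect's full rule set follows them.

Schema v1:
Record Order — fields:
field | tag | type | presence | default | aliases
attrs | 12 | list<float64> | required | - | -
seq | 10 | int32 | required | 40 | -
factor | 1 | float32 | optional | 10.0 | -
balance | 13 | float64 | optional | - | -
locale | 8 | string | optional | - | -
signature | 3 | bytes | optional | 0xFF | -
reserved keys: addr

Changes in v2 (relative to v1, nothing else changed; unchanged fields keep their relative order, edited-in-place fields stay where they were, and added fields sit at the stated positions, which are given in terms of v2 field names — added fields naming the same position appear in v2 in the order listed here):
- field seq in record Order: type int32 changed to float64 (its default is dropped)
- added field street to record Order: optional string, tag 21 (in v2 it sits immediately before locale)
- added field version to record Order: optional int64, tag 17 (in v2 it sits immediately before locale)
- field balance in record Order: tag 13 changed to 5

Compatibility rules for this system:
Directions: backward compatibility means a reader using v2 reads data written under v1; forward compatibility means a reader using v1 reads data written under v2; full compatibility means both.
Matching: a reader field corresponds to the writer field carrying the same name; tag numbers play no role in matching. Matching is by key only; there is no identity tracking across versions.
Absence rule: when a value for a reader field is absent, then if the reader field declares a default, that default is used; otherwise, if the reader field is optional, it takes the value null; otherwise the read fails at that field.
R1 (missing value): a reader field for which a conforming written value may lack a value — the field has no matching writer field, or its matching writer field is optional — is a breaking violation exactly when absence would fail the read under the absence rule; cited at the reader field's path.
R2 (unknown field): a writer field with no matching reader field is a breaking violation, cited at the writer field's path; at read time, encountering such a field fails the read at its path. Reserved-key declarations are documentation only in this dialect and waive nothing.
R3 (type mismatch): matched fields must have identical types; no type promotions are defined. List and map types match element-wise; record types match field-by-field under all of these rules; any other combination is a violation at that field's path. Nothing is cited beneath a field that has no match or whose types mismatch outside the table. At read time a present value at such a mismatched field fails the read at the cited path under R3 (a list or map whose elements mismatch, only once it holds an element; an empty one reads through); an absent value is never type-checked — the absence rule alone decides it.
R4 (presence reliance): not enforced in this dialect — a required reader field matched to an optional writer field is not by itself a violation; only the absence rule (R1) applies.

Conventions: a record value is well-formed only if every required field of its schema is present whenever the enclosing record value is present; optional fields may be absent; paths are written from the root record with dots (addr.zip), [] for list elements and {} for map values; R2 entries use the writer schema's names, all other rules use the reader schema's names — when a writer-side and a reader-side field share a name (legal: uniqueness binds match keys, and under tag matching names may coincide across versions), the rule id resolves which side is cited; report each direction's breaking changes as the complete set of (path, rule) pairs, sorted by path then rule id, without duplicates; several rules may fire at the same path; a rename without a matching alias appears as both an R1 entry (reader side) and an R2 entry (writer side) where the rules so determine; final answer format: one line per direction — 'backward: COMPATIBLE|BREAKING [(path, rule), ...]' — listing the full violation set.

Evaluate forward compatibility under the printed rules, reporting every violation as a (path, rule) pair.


the writer's type comes first in each Order pair
forward for Order (reader v1, writer v2):
  attrs <- attrs (list<float64> -> list<float64>, writer required)
  seq <- seq (float64 -> int32, writer required)
  factor <- factor (float32 -> float32, writer optional)
  balance <- balance (float64 -> float64, writer optional)
  locale <- locale (string -> string, writer optional)
  signature <- signature (bytes -> bytes, writer optional)
  writer field street has no reader counterpart
  writer field version has no reader counterpart
  rule R3 violated at seq
  rule R2 violated at street
  rule R2 violated at version
  forward on Order therefore BREAKING (3)
ruling out the remaining Order differences:
  field balance in record Order: tag 13 changed to 5 -> inert for the asked Order verdict: nothing fires

forward: BREAKING [(seq, R3), (street, R2), (version, R2)]


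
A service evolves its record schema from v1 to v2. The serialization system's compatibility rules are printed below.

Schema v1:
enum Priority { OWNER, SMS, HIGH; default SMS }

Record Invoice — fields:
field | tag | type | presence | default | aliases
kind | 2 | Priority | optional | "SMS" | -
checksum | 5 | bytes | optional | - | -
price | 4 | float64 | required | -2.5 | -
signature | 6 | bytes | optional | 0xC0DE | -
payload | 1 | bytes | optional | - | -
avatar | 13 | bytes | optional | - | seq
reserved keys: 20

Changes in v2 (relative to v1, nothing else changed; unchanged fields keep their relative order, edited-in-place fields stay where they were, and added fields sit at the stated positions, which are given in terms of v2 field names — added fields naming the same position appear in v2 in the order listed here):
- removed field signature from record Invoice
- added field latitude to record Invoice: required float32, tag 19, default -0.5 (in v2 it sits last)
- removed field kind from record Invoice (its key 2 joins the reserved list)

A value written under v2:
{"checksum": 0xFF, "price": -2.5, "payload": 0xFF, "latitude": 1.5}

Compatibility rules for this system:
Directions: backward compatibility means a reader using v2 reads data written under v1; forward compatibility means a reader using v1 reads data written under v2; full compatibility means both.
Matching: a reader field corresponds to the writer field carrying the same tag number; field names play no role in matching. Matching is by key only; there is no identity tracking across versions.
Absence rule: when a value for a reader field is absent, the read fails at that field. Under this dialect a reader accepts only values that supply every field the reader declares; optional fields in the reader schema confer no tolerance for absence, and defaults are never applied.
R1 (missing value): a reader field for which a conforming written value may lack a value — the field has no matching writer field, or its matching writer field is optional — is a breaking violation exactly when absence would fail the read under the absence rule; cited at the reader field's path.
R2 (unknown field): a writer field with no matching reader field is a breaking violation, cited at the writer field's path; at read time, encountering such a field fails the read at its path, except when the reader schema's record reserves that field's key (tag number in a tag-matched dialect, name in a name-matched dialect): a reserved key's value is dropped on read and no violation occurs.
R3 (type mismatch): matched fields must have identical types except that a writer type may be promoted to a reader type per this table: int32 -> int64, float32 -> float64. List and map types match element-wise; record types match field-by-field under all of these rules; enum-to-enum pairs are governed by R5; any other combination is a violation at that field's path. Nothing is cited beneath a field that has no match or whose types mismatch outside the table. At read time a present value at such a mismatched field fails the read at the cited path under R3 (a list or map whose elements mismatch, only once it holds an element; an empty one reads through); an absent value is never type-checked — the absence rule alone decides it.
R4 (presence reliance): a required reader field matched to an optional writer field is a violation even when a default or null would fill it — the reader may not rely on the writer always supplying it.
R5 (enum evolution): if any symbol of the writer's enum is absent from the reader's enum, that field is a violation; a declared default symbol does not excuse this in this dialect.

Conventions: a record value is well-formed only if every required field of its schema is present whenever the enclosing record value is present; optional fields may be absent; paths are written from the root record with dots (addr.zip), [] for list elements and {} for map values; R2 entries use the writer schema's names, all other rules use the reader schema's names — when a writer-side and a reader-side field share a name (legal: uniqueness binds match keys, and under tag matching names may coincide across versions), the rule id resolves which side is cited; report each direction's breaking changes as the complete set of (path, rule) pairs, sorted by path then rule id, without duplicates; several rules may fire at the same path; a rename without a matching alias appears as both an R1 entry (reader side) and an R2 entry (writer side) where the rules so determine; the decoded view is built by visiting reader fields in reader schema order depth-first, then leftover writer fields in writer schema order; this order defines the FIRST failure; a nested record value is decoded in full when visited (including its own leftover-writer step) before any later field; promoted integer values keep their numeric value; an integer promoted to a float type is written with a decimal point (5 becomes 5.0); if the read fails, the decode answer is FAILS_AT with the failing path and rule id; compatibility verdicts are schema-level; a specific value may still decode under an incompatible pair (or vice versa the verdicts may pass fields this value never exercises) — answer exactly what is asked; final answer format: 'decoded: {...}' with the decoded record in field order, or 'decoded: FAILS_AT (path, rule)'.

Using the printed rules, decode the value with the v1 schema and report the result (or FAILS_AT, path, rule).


in Invoice below, arrows point writer -> reader
migrating the Invoice value to v1:
  read fails at kind under R1 (no fill)
  => FAILS_AT (kind, R1)
remaining Invoice differences; none change what is asked:
  removed field signature from record Invoice -> changes Invoice's schema-level verdicts only — the decode of this value is the same
  added field latitude to record Invoice: required float32, tag 19, default -0.5 (in v2 it sits last) -> changes Invoice's schema-level verdicts only — the decode of this value is the same

decoded: FAILS_AT (kind, R1)


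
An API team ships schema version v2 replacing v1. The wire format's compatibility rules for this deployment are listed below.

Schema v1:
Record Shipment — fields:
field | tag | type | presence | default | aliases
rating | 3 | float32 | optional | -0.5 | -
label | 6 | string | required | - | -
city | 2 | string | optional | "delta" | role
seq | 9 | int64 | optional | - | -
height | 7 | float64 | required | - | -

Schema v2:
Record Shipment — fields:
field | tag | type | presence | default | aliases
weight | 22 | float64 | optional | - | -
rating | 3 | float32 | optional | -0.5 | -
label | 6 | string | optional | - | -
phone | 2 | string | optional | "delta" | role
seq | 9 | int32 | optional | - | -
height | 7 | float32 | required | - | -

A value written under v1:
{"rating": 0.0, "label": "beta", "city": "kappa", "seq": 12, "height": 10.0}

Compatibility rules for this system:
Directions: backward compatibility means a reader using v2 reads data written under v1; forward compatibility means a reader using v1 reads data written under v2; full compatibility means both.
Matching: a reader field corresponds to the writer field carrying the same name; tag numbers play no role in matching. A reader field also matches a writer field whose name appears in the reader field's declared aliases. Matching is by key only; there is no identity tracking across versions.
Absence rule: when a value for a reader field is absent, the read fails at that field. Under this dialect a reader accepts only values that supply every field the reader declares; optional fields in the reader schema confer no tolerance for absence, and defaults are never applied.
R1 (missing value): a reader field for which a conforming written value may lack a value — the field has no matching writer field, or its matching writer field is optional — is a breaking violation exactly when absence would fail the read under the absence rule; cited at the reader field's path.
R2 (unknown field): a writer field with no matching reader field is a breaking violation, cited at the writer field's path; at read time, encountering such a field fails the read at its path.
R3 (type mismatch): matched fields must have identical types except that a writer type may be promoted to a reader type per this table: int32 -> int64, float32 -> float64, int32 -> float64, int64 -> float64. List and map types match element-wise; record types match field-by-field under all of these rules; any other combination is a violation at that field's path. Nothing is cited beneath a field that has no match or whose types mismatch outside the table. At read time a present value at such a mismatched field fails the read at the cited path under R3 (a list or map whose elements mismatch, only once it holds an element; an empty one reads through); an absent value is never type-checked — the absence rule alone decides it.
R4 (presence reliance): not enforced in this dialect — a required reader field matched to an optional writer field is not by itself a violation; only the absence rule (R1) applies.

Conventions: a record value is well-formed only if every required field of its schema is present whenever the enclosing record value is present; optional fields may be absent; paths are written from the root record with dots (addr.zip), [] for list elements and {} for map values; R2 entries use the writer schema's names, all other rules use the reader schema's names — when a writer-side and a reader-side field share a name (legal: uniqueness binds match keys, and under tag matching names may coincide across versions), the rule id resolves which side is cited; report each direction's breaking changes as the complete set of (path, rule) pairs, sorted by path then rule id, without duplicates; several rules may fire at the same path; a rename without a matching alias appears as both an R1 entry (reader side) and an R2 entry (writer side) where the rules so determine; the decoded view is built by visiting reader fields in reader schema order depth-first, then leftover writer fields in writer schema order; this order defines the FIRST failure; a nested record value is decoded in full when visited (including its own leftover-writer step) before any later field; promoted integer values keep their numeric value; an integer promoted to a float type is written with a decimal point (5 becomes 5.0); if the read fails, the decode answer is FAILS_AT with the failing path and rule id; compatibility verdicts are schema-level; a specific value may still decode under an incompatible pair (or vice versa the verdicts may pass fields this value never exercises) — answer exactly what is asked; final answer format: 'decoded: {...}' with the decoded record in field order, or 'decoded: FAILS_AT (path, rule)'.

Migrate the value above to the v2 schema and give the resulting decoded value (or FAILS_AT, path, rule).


each type pair in Shipment: writer, then reader
decode (reader v2):
  read fails at weight under R1 (no fill)
  => FAILS_AT (weight, R1)
checking off the Shipment differences that do not matter here:
  field label in record Shipment: required changed to optional -> matters for Shipment compatibility verdicts, not for this value's decode
  field seq in record Shipment: type int64 changed to int32 -> matters for Shipment compatibility verdicts, not for this value's decode
  field height in record Shipment: type float64 changed to float32 -> matters for Shipment compatibility verdicts, not for this value's decode
  renamed field city to phone in record Shipment -> matters for Shipment compatibility verdicts, not for this value's decode

decoded: FAILS_AT (weight, R1)
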